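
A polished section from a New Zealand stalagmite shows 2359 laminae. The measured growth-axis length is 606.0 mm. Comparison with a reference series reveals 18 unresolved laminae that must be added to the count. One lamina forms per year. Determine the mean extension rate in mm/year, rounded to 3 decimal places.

0.255 mm/year

True lamina count = 2359 + 18 = 2377.
Mean rate = 606.0 mm / 2377 years ≈ 0.255 mm/year.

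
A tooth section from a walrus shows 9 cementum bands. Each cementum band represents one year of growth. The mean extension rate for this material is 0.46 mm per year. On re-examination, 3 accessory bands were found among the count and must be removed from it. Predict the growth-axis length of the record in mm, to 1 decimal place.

2.8 mm

Adjusted count: 9 − 3 = 6 cementum bands.
Length ≈ 0.46 × 6 = 2.8 mm.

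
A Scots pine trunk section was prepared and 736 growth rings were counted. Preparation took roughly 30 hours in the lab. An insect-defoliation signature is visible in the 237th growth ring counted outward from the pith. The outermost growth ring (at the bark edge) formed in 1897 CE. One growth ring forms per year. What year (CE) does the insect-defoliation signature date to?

The insect-defoliation signature sits at growth ring 237 from the pith, so 736 − 237 = 499 growth rings formed after it.
Counting back 499 years from 1897 CE places the insect-defoliation signature in 1897 − 499 = 1398 CE.

1398 CE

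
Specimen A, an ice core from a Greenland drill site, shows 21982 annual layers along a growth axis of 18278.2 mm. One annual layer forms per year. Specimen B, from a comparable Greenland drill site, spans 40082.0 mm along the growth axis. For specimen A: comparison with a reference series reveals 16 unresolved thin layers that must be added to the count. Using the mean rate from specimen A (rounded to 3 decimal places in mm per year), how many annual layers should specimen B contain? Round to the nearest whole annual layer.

Specimen A: after corrections the count is 21982 + 16 = 21998 annual layers.
A: Mean rate = 18278.2 mm / 21998 years ≈ 0.831 mm per year.
B spans 40082.0 / 0.831 = 48233.45 years ≈ 48233 annual layers.

48233 annual layers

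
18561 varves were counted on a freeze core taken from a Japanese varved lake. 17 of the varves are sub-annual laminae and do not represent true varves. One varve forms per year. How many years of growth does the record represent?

18544 years

True varve count = 18561 − 17 = 18544.
With a one-to-one varve periodicity this is 18544 years.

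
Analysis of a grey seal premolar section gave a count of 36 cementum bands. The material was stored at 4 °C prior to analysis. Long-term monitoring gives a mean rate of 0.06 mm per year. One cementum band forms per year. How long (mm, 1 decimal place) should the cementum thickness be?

The record spans 36 years at 0.06 mm per year.
Length ≈ 0.06 × 36 = 2.2 mm.

2.2 mm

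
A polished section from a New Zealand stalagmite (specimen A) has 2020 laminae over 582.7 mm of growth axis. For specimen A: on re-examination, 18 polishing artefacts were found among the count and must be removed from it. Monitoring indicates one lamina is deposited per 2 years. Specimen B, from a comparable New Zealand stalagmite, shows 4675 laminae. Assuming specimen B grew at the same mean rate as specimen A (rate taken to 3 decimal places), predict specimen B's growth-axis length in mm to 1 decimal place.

Specimen A: adjusted count: 2020 − 18 = 2002 laminae.
Specimen A: at 2 years per lamina, 2002 × 2 = 4004 years.
A: Extension rate ≈ 582.7 / 4004 = 0.146 mm/year.
Specimen B: multiplying by 2 years per lamina: 4675 × 2 = 9350 years. Length of B = 0.146 × 9350 = 1365.1 mm.

1365.1 mm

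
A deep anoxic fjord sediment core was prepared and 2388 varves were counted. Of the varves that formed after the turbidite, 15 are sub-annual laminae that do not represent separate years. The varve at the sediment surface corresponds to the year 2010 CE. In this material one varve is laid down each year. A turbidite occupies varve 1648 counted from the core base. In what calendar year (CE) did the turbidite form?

1285 CE

Between varve 1648 and the sediment surface there are 2388 − 1648 = 740 varves.
Excluding 15 false varves: 740 − 15 = 725.
Counting back 725 years from 2010 CE places the turbidite in 2010 − 725 = 1285 CE.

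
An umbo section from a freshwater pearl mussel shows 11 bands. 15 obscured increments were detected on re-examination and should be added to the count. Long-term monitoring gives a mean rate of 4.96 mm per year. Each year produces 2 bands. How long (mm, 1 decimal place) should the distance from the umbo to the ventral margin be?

64.5 mm

After corrections the count is 11 + 15 = 26 bands.
Dividing by 2 bands per year: 26 / 2 = 13 years.
Predicted length = 4.96 mm/year × 13 years = 64.5 mm.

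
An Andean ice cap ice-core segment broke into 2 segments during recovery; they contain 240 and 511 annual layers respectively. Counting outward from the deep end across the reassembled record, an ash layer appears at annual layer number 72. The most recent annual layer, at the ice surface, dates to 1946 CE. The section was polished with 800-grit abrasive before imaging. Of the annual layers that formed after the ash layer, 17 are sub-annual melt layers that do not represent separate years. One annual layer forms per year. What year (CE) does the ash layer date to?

Total annual layers = 240 + 511 = 751.
751 − 72 = 679 annual layers lie beyond the ash layer toward the ice surface.
Removing the 17 false annual layers leaves 679 − 17 = 662 true annual layers beyond the ash layer.
Counting back 662 years from 1946 CE places the ash layer in 1946 − 662 = 1284 CE.

1284 CE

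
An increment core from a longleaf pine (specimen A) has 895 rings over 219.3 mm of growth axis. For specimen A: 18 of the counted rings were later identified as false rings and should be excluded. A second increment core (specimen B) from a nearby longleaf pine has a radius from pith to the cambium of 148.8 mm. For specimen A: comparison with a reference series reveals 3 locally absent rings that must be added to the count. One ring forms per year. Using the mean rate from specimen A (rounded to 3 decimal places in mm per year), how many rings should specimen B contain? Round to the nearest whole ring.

598 rings

Specimen A: correcting the raw count gives 895 − 18 + 3 = 880 true rings.
A: Mean rate = 219.3 mm / 880 years ≈ 0.249 mm per year.
Specimen B: 148.8 mm / 0.249 mm per year = 597.59 years ≈ 598 rings.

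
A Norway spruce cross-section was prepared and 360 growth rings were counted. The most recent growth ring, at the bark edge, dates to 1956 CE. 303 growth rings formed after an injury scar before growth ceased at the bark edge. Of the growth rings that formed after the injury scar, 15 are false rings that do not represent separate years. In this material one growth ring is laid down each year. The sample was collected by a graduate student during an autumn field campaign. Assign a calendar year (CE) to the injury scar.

303 growth rings formed after the injury scar.
Excluding 15 false growth rings: 303 − 15 = 288.
1956 − 288 = 1668 CE.

1668 CE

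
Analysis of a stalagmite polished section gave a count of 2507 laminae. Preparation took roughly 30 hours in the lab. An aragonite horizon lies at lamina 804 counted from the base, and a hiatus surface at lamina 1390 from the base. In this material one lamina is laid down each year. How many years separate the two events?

1390 − 804 = 586 laminae lie between the two events.
At one lamina per year, 586 years elapsed between them.

586 years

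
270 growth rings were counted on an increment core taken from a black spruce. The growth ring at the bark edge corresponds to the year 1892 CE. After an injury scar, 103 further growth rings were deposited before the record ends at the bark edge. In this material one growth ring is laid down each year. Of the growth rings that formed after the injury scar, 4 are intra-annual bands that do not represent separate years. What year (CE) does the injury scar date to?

1793 CE

103 growth rings formed after the injury scar.
103 − 4 false = 99 true growth rings after the injury scar.
1892 − 99 = 1793 CE.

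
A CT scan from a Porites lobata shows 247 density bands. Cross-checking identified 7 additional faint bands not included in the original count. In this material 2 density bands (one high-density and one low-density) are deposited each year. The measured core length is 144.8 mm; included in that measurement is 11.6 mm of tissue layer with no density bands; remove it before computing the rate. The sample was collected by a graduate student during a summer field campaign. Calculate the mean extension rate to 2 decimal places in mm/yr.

After corrections the count is 247 + 7 = 254 density bands.
With 2 density bands per year, 254 / 2 = 127 years.
Net length = 144.8 − 11.6 = 133.2 mm.
133.2 mm over 127 years gives 133.2 / 127 ≈ 1.05 mm/yr.

1.05 mm/yr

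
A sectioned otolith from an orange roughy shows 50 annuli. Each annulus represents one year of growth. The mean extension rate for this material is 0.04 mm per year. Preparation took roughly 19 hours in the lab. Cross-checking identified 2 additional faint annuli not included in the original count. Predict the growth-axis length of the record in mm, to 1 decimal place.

Correcting the raw count gives 50 + 2 = 52 true annuli.
52 years at 0.04 mm/year gives 0.04 × 52 = 2.1 mm.

2.1 mm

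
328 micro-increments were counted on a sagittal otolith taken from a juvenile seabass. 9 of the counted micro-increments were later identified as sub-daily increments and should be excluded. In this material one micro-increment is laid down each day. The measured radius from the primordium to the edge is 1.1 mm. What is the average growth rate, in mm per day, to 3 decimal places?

After corrections the count is 328 − 9 = 319 micro-increments.
1.1 mm over 319 days gives 1.1 / 319 ≈ 0.003 mm per day.

0.003 mm per day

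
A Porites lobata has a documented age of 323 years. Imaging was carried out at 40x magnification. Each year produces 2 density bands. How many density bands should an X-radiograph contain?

646 density bands

323 years at 2 density bands per year gives 323 × 2 = 646 density bands.
So 646 density bands should be present.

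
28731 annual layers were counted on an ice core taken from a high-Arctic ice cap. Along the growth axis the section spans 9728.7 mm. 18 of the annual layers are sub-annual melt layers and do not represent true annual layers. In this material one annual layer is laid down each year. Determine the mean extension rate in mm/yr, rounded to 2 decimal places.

0.34 mm/yr

Correcting the raw count gives 28731 − 18 = 28713 true annual layers.
Extension rate ≈ 9728.7 / 28713 = 0.34 mm/yr.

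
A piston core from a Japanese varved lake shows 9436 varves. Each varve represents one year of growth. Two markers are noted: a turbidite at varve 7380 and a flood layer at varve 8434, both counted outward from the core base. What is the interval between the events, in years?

8434 − 7380 = 1054 varves lie between the two events.
At one varve per year, 1054 years elapsed between them.

1054 yr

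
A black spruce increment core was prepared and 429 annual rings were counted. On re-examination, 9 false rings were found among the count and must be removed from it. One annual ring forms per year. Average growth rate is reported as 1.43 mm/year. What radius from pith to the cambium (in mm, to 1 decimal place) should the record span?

600.6 mm

Correcting the raw count gives 429 − 9 = 420 true annual rings.
420 years at 1.43 mm/year gives 1.43 × 420 = 600.6 mm.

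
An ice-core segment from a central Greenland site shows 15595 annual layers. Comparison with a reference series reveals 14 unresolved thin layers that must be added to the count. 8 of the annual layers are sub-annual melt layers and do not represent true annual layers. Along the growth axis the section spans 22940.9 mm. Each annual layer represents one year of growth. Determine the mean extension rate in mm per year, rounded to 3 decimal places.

Adjusted count: 15595 − 8 + 14 = 15601 annual layers.
Mean rate = 22940.9 mm / 15601 years ≈ 1.470 mm per year.

1.470 mm per year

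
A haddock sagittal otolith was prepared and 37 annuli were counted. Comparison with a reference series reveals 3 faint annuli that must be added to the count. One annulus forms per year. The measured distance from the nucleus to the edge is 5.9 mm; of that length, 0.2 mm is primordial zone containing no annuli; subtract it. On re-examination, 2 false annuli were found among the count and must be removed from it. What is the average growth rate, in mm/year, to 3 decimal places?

0.150 mm/year

True annulus count = 37 − 2 + 3 = 38.
The growth record spans 5.9 − 0.2 = 5.7 mm.
Extension rate ≈ 5.7 / 38 = 0.150 mm/year.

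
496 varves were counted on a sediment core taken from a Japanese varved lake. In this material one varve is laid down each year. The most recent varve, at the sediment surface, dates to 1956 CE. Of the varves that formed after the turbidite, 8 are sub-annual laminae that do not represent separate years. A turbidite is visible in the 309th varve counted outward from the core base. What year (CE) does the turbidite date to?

496 − 309 = 187 varves lie beyond the turbidite toward the sediment surface.
Excluding 8 false varves: 187 − 8 = 179.
1956 − 179 = 1777 CE.

1777 CE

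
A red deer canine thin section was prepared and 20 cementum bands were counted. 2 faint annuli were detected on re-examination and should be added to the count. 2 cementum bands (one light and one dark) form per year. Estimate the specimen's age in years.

11 yr

Adjusted count: 20 + 2 = 22 cementum bands.
Dividing by 2 cementum bands per year: 22 / 2 = 11 years.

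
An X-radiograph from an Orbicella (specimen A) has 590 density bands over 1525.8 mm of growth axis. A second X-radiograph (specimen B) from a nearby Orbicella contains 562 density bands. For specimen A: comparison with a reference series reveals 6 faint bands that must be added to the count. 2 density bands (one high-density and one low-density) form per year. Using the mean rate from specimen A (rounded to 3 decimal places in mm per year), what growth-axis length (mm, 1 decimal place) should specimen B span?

1438.7 mm

Specimen A: adjusted count: 590 + 6 = 596 density bands.
Specimen A: dividing by 2 density bands per year: 596 / 2 = 298 years.
A: Extension rate ≈ 1525.8 / 298 = 5.120 mm/yr.
Specimen B: 562 density bands at 2 per year is 562 / 2 = 281 years. B's length ≈ 5.120 × 281 = 1438.7 mm.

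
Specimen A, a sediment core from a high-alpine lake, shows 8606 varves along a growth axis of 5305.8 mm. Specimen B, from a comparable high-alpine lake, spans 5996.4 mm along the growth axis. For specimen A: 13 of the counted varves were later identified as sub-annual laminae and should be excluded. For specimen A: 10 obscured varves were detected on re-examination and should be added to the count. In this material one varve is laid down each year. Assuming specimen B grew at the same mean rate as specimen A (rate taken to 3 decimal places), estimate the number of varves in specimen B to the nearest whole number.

Specimen A: adjusted count: 8606 − 13 + 10 = 8603 varves.
A: 5305.8 mm over 8603 years gives 5305.8 / 8603 ≈ 0.617 mm/yr.
Specimen B: 5996.4 mm / 0.617 mm per year = 9718.64 years ≈ 9719 varves.

9719 varves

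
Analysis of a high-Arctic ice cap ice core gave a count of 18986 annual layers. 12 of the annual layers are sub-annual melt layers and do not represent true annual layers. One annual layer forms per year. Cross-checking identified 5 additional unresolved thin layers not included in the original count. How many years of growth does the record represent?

18979 years

After corrections the count is 18986 − 12 + 5 = 18979 annual layers.
At one annual layer per year, that is 18979 years.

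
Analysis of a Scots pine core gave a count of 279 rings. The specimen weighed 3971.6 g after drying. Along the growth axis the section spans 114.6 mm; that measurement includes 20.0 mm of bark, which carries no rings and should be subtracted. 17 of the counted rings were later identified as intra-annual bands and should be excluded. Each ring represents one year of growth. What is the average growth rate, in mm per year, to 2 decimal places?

True ring count = 279 − 17 = 262.
Removing the 20.0 mm offcut leaves 114.6 − 20.0 = 94.6 mm.
94.6 mm over 262 years gives 94.6 / 262 ≈ 0.36 mm per year.

0.36 mm per year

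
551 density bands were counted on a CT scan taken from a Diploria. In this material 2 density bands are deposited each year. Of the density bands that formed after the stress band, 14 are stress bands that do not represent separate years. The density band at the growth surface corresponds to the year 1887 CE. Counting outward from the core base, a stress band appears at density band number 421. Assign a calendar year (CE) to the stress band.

1829 CE

Between density band 421 and the growth surface there are 551 − 421 = 130 density bands.
130 − 14 false = 116 true density bands after the stress band.
With 2 density bands per year, 116 / 2 = 58 years.
1887 − 58 = 1829 CE.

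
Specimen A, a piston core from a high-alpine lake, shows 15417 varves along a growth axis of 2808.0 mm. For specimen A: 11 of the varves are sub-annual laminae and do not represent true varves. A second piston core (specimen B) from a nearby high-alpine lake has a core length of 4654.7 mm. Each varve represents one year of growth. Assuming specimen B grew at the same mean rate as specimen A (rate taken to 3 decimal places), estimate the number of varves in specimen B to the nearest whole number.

Specimen A: after corrections the count is 15417 − 11 = 15406 varves.
A: 2808.0 mm over 15406 years gives 2808.0 / 15406 ≈ 0.182 mm/yr.
For B, 4654.7 / 0.182 = 25575.27 years ≈ 25575 varves.

25575 varves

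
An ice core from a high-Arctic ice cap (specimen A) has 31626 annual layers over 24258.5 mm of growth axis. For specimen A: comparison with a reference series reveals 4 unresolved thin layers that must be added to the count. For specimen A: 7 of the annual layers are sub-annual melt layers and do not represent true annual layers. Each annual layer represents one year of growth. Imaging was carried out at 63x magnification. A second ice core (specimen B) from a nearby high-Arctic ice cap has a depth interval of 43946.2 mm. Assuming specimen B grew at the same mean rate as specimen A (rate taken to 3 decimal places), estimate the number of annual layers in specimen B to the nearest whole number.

57296 annual layers

Specimen A: correcting the raw count gives 31626 − 7 + 4 = 31623 true annual layers.
A: Mean rate = 24258.5 mm / 31623 years ≈ 0.767 mm/year.
Specimen B: 43946.2 mm / 0.767 mm per year = 57296.22 years ≈ 57296 annual layers.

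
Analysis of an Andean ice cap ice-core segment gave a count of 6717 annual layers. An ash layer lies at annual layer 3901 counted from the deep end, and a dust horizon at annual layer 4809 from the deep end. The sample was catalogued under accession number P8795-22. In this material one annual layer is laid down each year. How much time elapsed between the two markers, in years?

908 years

The two markers are separated by 4809 − 3901 = 908 annual layers.
At one annual layer per year, 908 years elapsed between them.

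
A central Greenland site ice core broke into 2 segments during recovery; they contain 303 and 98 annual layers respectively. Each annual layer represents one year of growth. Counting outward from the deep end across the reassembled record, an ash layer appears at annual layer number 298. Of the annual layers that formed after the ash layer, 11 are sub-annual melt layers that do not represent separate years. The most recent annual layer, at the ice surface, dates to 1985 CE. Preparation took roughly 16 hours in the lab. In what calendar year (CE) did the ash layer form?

1893 CE

Total annual layers = 303 + 98 = 401.
401 − 298 = 103 annual layers lie beyond the ash layer toward the ice surface.
Removing the 11 false annual layers leaves 103 − 11 = 92 true annual layers beyond the ash layer.
Counting back 92 years from 1985 CE places the ash layer in 1985 − 92 = 1893 CE.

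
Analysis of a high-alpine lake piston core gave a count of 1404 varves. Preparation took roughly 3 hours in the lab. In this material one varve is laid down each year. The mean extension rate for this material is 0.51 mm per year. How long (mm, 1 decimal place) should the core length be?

The record spans 1404 years at 0.51 mm per year.
Length ≈ 0.51 × 1404 = 716.0 mm.

716.0 mm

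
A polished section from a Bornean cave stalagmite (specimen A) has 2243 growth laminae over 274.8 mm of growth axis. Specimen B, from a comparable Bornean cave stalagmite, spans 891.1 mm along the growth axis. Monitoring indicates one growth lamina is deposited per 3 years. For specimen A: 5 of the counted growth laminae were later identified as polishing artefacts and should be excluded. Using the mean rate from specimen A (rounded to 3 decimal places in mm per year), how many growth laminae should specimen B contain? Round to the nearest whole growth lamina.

7245 growth laminae

Specimen A: true growth lamina count = 2243 − 5 = 2238.
Specimen A: multiplying by 3 years per growth lamina: 2238 × 3 = 6714 years.
A: Mean rate = 274.8 mm / 6714 years ≈ 0.041 mm/yr.
For B, 891.1 / 0.041 = 21734.15 years; at 3 years per growth lamina that is 21734.15 / 3 ≈ 7245 growth laminae.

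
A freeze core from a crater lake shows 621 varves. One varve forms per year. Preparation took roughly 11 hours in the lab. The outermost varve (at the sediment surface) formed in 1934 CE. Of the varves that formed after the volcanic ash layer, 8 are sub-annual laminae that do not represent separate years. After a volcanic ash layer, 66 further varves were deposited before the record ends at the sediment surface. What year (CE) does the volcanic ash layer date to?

1876 CE

There are 66 varves younger than the volcanic ash layer.
Removing the 8 false varves leaves 66 − 8 = 58 true varves beyond the volcanic ash layer.
Counting back 58 years from 1934 CE places the volcanic ash layer in 1934 − 58 = 1876 CE.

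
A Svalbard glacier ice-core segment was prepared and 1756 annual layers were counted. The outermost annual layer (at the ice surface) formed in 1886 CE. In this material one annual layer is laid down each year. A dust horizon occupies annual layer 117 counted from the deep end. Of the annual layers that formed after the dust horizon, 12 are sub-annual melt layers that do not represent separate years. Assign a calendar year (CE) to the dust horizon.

1756 − 117 = 1639 annual layers lie beyond the dust horizon toward the ice surface.
Excluding 12 false annual layers: 1639 − 12 = 1627.
Counting back 1627 years from 1886 CE places the dust horizon in 1886 − 1627 = 259 CE.

259 CE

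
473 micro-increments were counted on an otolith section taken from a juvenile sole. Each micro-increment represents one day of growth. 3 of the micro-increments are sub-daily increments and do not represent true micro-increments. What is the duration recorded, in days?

True micro-increment count = 473 − 3 = 470.
One micro-increment per day makes the duration 470 days.

470 d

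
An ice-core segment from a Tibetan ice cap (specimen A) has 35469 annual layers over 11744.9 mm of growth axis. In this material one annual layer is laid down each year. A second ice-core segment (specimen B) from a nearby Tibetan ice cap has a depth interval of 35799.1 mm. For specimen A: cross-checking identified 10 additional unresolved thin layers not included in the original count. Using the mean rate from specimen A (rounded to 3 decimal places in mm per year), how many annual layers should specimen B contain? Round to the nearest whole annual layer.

Specimen A: after corrections the count is 35469 + 10 = 35479 annual layers.
A: 11744.9 mm over 35479 years gives 11744.9 / 35479 ≈ 0.331 mm/yr.
For B, 35799.1 / 0.331 = 108154.38 years ≈ 108154 annual layers.

108154 annual layers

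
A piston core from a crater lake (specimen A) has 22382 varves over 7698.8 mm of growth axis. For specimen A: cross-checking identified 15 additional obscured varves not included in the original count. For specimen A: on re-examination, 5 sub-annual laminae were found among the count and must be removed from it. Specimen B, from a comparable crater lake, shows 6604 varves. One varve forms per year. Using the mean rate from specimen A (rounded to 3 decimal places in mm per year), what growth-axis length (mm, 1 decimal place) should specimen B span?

2271.8 mm

Specimen A: after corrections the count is 22382 − 5 + 15 = 22392 varves.
A: Extension rate ≈ 7698.8 / 22392 = 0.344 mm/yr.
B's length ≈ 0.344 × 6604 = 2271.8 mm.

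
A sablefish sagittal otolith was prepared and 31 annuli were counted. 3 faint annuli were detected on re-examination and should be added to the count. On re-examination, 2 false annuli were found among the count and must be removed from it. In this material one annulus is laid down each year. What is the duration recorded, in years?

32 years

True annulus count = 31 − 2 + 3 = 32.
At one annulus per year, that is 32 years.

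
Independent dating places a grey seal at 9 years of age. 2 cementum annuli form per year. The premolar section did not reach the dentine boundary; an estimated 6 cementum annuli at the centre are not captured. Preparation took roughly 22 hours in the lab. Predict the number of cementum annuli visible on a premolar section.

With 2 cementum annuli per year, 9 years would produce 9 × 2 = 18 cementum annuli.
18 − 6 missed = 12 cementum annuli expected in the prepared section.

12 cementum annuli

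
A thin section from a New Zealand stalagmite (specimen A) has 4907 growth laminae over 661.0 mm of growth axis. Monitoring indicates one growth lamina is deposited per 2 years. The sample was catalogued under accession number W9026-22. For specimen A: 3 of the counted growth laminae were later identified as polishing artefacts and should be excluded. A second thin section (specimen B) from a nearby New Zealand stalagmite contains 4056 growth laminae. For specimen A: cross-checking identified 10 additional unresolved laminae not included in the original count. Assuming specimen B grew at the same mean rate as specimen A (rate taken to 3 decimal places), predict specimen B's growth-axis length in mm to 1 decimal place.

543.5 mm

Specimen A: after corrections the count is 4907 − 3 + 10 = 4914 growth laminae.
Specimen A: multiplying by 2 years per growth lamina: 4914 × 2 = 9828 years.
A: 661.0 mm over 9828 years gives 661.0 / 9828 ≈ 0.067 mm/yr.
Specimen B: 4056 growth laminae at 2 years each span 4056 × 2 = 8112 years. For B, 0.067 mm/year × 8112 years = 543.5 mm.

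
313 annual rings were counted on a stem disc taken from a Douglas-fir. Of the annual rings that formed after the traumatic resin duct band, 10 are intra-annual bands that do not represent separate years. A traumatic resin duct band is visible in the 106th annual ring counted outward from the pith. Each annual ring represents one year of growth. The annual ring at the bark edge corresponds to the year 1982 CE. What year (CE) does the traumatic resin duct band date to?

313 − 106 = 207 annual rings lie beyond the traumatic resin duct band toward the bark edge.
Removing the 10 false annual rings leaves 207 − 10 = 197 true annual rings beyond the traumatic resin duct band.
Counting back 197 years from 1982 CE places the traumatic resin duct band in 1982 − 197 = 1785 CE.

1785 CE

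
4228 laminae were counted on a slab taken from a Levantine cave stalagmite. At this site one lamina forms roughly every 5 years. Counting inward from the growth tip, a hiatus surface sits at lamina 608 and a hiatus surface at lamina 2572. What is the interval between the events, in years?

2572 − 608 = 1964 laminae lie between the two events.
Multiplying by 5 years per lamina: 1964 × 5 = 9820 years.

9820 yr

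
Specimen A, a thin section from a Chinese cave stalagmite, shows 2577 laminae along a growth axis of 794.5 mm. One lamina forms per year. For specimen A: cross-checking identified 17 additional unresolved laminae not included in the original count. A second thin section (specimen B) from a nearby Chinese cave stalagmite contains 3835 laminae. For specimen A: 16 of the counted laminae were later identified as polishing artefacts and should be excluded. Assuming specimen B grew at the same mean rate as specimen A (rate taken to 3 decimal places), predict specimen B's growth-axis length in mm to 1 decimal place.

Specimen A: after corrections the count is 2577 − 16 + 17 = 2578 laminae.
A: 794.5 mm over 2578 years gives 794.5 / 2578 ≈ 0.308 mm/yr.
B's length ≈ 0.308 × 3835 = 1181.2 mm.

1181.2 mm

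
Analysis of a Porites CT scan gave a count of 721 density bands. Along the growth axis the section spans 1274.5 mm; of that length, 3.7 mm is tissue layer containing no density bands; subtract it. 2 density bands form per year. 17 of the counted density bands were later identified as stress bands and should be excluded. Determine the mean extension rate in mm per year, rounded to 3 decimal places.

Correcting the raw count gives 721 − 17 = 704 true density bands.
704 density bands at 2 per year is 704 / 2 = 352 years.
Removing the 3.7 mm offcut leaves 1274.5 − 3.7 = 1270.8 mm.
Mean rate = 1270.8 mm / 352 years ≈ 3.610 mm per year.

3.610 mm per year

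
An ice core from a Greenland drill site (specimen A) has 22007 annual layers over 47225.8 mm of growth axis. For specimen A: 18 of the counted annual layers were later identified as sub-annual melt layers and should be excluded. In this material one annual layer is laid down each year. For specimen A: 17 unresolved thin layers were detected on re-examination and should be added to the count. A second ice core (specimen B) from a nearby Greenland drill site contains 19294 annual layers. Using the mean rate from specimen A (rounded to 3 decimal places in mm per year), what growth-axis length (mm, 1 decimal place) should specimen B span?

41404.9 mm

Specimen A: correcting the raw count gives 22007 − 18 + 17 = 22006 true annual layers.
A: Extension rate ≈ 47225.8 / 22006 = 2.146 mm/yr.
Length of B = 2.146 × 19294 = 41404.9 mm.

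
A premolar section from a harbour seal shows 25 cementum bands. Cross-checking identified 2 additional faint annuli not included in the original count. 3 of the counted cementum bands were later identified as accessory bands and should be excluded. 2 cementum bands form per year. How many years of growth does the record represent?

Correcting the raw count gives 25 − 3 + 2 = 24 true cementum bands.
With 2 cementum bands per year, 24 / 2 = 12 years.

12 years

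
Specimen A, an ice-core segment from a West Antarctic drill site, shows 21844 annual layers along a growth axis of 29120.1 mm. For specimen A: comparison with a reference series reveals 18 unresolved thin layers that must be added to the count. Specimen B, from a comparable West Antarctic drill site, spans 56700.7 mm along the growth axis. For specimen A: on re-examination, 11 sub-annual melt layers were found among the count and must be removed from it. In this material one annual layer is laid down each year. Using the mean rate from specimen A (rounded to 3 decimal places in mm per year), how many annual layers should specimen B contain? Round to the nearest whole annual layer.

Specimen A: correcting the raw count gives 21844 − 11 + 18 = 21851 true annual layers.
A: Extension rate ≈ 29120.1 / 21851 = 1.333 mm per year.
For B, 56700.7 / 1.333 = 42536.16 years ≈ 42536 annual layers.

42536 annual layers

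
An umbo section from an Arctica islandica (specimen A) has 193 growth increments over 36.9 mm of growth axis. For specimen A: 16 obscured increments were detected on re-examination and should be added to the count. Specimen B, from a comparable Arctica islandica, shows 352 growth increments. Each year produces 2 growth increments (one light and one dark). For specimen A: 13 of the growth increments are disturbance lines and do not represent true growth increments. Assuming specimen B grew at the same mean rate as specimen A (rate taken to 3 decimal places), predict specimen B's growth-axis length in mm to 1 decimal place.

Specimen A: after corrections the count is 193 − 13 + 16 = 196 growth increments.
Specimen A: dividing by 2 growth increments per year: 196 / 2 = 98 years.
A: 36.9 mm over 98 years gives 36.9 / 98 ≈ 0.377 mm per year.
Specimen B: 352 growth increments at 2 per year is 352 / 2 = 176 years. For B, 0.377 mm/year × 176 years = 66.4 mm.

66.4 mm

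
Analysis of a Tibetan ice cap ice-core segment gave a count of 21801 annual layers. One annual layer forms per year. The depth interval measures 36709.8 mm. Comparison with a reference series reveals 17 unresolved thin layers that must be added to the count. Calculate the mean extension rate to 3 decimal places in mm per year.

Adjusted count: 21801 + 17 = 21818 annual layers.
36709.8 mm over 21818 years gives 36709.8 / 21818 ≈ 1.683 mm per year.

1.683 mm per year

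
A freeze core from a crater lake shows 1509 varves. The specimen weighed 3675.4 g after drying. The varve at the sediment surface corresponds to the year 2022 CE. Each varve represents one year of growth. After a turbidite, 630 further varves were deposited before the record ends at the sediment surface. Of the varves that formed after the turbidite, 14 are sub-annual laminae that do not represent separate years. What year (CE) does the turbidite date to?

630 varves post-date the turbidite.
630 − 14 false = 616 true varves after the turbidite.
Counting back 616 years from 2022 CE places the turbidite in 2022 − 616 = 1406 CE.

1406 CE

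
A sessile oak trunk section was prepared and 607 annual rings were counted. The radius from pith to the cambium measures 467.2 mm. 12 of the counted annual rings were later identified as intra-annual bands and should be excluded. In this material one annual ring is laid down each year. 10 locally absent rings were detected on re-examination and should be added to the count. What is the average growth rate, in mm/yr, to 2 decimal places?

0.77 mm/yr

True annual ring count = 607 − 12 + 10 = 605.
Mean rate = 467.2 mm / 605 years ≈ 0.77 mm/yr.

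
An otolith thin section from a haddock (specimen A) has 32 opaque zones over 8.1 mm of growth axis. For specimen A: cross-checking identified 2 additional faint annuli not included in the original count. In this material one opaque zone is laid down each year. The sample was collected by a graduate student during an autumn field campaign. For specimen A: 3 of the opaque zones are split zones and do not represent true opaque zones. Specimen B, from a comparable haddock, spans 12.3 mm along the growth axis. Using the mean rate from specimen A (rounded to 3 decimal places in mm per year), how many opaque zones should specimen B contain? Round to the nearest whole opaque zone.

47 opaque zones

Specimen A: adjusted count: 32 − 3 + 2 = 31 opaque zones.
A: Extension rate ≈ 8.1 / 31 = 0.261 mm/yr.
Specimen B: 12.3 mm / 0.261 mm per year = 47.13 years ≈ 47 opaque zones.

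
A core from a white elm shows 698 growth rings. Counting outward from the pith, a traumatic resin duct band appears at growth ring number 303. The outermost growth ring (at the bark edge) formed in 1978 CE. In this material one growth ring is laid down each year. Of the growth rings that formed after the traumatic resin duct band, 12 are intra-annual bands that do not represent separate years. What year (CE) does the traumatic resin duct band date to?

698 − 303 = 395 growth rings lie beyond the traumatic resin duct band toward the bark edge.
Removing the 12 false growth rings leaves 395 − 12 = 383 true growth rings beyond the traumatic resin duct band.
Counting back 383 years from 1978 CE places the traumatic resin duct band in 1978 − 383 = 1595 CE.

1595 CE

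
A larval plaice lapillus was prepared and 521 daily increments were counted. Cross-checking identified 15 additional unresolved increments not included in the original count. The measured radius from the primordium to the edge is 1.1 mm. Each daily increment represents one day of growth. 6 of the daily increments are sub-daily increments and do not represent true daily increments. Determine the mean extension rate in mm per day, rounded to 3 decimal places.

After corrections the count is 521 − 6 + 15 = 530 daily increments.
1.1 mm over 530 days gives 1.1 / 530 ≈ 0.002 mm per day.

0.002 mm per day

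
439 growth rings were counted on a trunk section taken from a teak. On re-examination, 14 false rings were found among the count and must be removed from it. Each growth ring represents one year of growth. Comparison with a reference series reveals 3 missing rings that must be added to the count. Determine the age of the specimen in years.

After corrections the count is 439 − 14 + 3 = 428 growth rings.
At one growth ring per year, that is 428 years.

428 yr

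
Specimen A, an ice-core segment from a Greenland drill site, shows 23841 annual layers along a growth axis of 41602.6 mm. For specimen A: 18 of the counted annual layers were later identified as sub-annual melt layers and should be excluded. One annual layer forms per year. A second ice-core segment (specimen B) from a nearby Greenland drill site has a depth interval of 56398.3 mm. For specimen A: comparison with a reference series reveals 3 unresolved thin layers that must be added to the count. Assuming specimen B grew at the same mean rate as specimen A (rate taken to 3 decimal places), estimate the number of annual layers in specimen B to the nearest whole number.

Specimen A: correcting the raw count gives 23841 − 18 + 3 = 23826 true annual layers.
A: Extension rate ≈ 41602.6 / 23826 = 1.746 mm/yr.
B spans 56398.3 / 1.746 = 32301.43 years ≈ 32301 annual layers.

32301 annual layers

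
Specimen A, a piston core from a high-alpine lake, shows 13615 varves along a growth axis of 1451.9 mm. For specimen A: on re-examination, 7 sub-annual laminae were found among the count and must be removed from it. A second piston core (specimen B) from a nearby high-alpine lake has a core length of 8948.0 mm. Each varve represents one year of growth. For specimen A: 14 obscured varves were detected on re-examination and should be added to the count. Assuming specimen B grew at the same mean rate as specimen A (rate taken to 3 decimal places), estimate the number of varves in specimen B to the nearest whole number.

83626 varves

Specimen A: true varve count = 13615 − 7 + 14 = 13622.
A: Mean rate = 1451.9 mm / 13622 years ≈ 0.107 mm per year.
Specimen B: 8948.0 mm / 0.107 mm per year = 83626.17 years ≈ 83626 varves.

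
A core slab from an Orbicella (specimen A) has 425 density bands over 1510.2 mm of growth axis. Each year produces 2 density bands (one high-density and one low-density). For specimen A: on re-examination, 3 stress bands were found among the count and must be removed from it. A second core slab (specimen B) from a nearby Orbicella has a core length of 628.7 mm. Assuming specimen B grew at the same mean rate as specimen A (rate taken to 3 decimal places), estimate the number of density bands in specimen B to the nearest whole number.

176 density bands

Specimen A: after corrections the count is 425 − 3 = 422 density bands.
Specimen A: 422 density bands at 2 per year is 422 / 2 = 211 years.
A: Mean rate = 1510.2 mm / 211 years ≈ 7.157 mm/yr.
Specimen B: 628.7 mm / 7.157 mm per year = 87.84 years; at 2 density bands per year that is 87.84 × 2 ≈ 176 density bands.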